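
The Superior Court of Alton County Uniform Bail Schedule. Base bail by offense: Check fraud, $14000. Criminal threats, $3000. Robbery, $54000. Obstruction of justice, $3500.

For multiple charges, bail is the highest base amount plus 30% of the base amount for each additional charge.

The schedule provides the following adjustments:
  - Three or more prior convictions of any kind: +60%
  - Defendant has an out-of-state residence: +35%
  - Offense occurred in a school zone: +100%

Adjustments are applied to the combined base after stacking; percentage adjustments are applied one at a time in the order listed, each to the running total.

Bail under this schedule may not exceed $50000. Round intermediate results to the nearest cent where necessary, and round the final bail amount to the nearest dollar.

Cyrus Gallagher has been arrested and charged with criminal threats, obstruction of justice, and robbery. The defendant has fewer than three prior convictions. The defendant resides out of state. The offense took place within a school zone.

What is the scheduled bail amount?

Base amounts from the schedule: criminal threats $3000; obstruction of justice $3500; robbery $54000.
Stacking rule: highest base plus 30% of each additional charge. Highest is robbery at $54000. Additional: $3000 × 30% = $900; $3500 × 30% = $1050. Combined base = $54000 + $1950 = $55950.
Defendant has an out-of-state residence (+35%): $55950 × 1.35 = $75532.50.
Offense occurred in a school zone (+100%): $75532.50 × 2 = $151065.
Result $151065 exceeds the maximum of $50000; bail is capped at $50000.

$50000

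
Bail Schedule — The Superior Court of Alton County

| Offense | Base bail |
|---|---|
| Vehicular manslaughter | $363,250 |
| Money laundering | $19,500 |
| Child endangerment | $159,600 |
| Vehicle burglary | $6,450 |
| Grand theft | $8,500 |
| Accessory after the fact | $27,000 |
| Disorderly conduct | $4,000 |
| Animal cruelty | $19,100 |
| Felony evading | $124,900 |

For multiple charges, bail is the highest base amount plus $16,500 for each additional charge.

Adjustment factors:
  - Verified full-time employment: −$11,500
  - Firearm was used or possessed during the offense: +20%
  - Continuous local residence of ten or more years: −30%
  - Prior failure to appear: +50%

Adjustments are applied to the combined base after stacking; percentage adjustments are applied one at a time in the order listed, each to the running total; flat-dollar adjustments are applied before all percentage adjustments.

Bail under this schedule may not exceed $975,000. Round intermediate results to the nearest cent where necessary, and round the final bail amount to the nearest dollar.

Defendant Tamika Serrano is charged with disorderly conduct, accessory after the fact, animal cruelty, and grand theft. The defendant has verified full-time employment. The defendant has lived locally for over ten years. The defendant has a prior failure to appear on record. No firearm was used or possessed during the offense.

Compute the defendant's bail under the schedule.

$68,250

Base amounts from the schedule: disorderly conduct $4,000; accessory after the fact $27,000; animal cruelty $19,100; grand theft $8,500.
Stacking rule: highest base plus $16,500 per additional charge. Highest is accessory after the fact at $27,000; 3 additional charges → +$49,500. Combined base = $76,500.
Verified full-time employment (−$11,500 flat): $76,500 − $11,500 = $65,000.
Continuous local residence of ten or more years (−30%): $65,000 × 0.7 = $45,500.
Prior failure to appear (+50%): $45,500 × 1.5 = $68,250.
$68,250 is within the $975,000 maximum.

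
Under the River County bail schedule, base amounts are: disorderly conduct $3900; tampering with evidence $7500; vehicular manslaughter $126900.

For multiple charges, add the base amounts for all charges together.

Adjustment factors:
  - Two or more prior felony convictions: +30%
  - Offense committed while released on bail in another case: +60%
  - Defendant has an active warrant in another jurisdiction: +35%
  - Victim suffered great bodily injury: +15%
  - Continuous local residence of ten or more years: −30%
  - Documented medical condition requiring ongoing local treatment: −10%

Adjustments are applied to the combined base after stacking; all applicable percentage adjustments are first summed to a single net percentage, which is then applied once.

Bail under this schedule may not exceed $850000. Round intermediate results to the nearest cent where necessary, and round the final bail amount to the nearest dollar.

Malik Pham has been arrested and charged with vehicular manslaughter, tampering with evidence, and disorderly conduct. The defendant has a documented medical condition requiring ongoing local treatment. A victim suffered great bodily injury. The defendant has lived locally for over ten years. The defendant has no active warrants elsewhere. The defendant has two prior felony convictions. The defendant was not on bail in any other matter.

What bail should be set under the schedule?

Base amounts from the schedule: vehicular manslaughter $126900; tampering with evidence $7500; disorderly conduct $3900.
Stacking rule: sum of all bases. $126900 + $7500 + $3900 = $138300.
Net percentage adjustment: +30% +15% −30% −10% = +5%. $138300 × 1.05 = $145215.
$145215 is within the $850000 maximum.

$145215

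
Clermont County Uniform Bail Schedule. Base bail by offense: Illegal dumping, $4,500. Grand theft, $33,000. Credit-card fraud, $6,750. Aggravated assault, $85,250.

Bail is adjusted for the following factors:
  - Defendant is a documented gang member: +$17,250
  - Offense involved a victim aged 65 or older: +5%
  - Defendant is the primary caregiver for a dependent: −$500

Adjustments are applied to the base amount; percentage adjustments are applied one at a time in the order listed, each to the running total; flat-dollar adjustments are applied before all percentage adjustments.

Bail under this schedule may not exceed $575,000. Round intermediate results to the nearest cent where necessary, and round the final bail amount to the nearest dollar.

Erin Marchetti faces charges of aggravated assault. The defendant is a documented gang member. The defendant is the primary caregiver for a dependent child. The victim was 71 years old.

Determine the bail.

Base amounts from the schedule: aggravated assault $85,250.
Single charge. Combined base = $85,250.
Defendant is a documented gang member (+$17,250 flat): $85,250 + $17,250 = $102,500.
Defendant is the primary caregiver for a dependent (−$500 flat): $102,500 − $500 = $102,000.
Offense involved a victim aged 65 or older (+5%): $102,000 × 1.05 = $107,100.
$107,100 is within the $575,000 maximum.

$107,100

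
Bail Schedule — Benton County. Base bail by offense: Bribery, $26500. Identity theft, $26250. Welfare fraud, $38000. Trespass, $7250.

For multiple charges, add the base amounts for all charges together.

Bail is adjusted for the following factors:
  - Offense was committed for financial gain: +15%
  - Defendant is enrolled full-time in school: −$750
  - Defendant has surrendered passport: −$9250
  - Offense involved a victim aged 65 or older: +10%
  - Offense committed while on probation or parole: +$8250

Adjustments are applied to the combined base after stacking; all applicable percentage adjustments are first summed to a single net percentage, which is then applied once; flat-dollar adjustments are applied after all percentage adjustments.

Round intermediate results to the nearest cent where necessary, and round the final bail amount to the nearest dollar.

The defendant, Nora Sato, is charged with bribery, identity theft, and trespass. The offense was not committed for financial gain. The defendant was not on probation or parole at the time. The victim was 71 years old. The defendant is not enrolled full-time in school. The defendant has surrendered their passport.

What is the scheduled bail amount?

Base amounts from the schedule: bribery $26500; identity theft $26250; trespass $7250.
Stacking rule: sum of all bases. $26500 + $26250 + $7250 = $60000.
Offense involved a victim aged 65 or older (+10%): $60000 × 1.1 = $66000.
Defendant has surrendered passport (−$9250 flat): $66000 − $9250 = $56750.

$56750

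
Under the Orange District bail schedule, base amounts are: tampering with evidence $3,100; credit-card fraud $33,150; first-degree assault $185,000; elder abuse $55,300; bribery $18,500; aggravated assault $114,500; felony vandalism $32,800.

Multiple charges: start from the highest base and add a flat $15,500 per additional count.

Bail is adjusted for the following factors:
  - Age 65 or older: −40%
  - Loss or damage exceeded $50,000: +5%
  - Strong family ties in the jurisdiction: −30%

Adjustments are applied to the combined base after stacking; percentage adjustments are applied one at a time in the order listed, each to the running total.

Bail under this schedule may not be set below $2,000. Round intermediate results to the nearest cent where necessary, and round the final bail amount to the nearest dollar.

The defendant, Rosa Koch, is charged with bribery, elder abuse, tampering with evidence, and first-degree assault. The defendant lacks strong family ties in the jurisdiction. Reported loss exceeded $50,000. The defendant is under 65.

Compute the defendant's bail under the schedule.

Base amounts from the schedule: bribery $18,500; elder abuse $55,300; tampering with evidence $3,100; first-degree assault $185,000.
Stacking rule: highest base plus $15,500 per additional charge. Highest is first-degree assault at $185,000; 3 additional charges → +$46,500. Combined base = $231,500.
Loss or damage exceeded $50,000 (+5%): $231,500 × 1.05 = $243,075.
$243,075 is at or above the $2,000 minimum.

$243,075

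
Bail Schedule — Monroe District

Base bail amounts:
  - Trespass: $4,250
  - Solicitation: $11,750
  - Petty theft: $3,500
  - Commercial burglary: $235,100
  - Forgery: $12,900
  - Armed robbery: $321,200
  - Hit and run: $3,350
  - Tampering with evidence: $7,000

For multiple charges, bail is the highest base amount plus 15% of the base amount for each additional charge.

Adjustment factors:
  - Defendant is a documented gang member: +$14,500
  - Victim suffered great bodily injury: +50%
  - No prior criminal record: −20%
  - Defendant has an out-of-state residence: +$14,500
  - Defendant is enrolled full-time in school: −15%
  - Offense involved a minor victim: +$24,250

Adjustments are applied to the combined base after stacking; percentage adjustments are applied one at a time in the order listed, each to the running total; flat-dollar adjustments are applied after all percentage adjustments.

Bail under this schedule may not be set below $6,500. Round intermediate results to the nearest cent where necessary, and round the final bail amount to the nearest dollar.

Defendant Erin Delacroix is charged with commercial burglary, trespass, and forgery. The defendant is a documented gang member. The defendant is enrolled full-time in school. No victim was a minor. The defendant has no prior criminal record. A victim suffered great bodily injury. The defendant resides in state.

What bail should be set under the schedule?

Base amounts from the schedule: commercial burglary $235,100; trespass $4,250; forgery $12,900.
Stacking rule: highest base plus 15% of each additional charge. Highest is commercial burglary at $235,100. Additional: $4,250 × 15% = $637.50; $12,900 × 15% = $1,935. Combined base = $235,100 + $2,572.50 = $237,672.50.
Victim suffered great bodily injury (+50%): $237,672.50 × 1.5 = $356,508.75.
No prior criminal record (−20%): $356,508.75 × 0.8 = $285,207.
Defendant is enrolled full-time in school (−15%): $285,207 × 0.85 = $242,425.95.
Defendant is a documented gang member (+$14,500 flat): $242,425.95 + $14,500 = $256,925.95.
$256,925.95 is at or above the $6,500 minimum.
Rounded to the nearest dollar: $256,926.

$256,926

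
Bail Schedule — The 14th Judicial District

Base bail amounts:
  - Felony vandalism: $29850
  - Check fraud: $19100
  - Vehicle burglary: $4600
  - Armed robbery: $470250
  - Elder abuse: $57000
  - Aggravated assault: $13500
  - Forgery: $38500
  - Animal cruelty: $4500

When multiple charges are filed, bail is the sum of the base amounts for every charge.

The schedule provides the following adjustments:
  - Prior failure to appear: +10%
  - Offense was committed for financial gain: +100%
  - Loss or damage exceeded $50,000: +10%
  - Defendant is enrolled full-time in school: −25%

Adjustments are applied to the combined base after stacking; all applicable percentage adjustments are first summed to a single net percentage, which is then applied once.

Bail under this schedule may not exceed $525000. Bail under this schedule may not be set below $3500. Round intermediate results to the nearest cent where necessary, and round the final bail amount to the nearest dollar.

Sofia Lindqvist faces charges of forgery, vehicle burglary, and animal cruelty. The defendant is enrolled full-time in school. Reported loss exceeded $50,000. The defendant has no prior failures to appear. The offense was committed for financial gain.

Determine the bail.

Base amounts from the schedule: forgery $38500; vehicle burglary $4600; animal cruelty $4500.
Stacking rule: sum of all bases. $38500 + $4600 + $4500 = $47600.
Net percentage adjustment: +100% +10% −25% = +85%. $47600 × 1.85 = $88060.
$88060 is within the $525000 maximum.
$88060 is at or above the $3500 minimum.

$88060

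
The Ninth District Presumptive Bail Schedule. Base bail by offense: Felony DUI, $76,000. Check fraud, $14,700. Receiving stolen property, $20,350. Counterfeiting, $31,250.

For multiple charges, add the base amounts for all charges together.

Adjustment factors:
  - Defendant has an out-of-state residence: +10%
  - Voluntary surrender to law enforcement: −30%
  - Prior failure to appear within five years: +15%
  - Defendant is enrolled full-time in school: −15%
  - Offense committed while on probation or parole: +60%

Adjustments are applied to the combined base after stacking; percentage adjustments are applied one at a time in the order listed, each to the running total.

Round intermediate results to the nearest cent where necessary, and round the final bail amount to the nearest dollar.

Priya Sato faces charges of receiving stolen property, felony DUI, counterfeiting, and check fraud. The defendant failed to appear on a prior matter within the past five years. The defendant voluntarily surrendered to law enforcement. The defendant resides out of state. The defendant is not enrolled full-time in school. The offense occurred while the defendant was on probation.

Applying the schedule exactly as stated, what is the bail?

Base amounts from the schedule: receiving stolen property $20,350; felony DUI $76,000; counterfeiting $31,250; check fraud $14,700.
Stacking rule: sum of all bases. $20,350 + $76,000 + $31,250 + $14,700 = $142,300.
Defendant has an out-of-state residence (+10%): $142,300 × 1.1 = $156,530.
Voluntary surrender to law enforcement (−30%): $156,530 × 0.7 = $109,571.
Prior failure to appear within five years (+15%): $109,571 × 1.15 = $126,006.65.
Offense committed while on probation or parole (+60%): $126,006.65 × 1.6 = $201,610.64.
Rounded to the nearest dollar: $201,611.

$201,611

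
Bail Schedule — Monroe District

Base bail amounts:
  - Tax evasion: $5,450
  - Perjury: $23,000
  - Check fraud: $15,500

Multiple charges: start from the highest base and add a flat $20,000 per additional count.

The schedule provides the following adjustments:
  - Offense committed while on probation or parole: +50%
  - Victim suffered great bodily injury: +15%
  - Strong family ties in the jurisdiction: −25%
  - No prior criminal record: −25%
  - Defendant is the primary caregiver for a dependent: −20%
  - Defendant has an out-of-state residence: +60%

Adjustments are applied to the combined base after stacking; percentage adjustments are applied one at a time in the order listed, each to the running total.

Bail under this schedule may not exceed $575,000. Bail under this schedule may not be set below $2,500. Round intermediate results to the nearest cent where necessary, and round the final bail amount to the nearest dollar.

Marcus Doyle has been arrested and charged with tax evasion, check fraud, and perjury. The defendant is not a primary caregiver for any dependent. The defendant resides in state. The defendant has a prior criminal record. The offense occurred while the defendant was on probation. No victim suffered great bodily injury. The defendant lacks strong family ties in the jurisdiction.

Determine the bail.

$94,500

Base amounts from the schedule: tax evasion $5,450; check fraud $15,500; perjury $23,000.
Stacking rule: highest base plus $20,000 per additional charge. Highest is perjury at $23,000; 2 additional charges → +$40,000. Combined base = $63,000.
Offense committed while on probation or parole (+50%): $63,000 × 1.5 = $94,500.
$94,500 is within the $575,000 maximum.
$94,500 is at or above the $2,500 minimum.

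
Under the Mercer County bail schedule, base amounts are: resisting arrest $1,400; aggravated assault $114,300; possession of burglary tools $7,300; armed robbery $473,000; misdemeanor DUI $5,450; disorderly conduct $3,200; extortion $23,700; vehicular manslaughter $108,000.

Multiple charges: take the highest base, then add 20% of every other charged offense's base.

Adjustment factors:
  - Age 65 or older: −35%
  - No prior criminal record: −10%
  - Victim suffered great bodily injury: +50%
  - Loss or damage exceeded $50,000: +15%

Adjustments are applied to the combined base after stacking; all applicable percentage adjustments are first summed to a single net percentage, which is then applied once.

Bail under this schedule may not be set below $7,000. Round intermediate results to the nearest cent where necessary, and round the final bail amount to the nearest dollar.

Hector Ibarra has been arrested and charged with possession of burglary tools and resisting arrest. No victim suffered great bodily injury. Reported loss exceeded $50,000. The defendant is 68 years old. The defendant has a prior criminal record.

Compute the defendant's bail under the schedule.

$7,000

Base amounts from the schedule: possession of burglary tools $7,300; resisting arrest $1,400.
Stacking rule: highest base plus 20% of each additional charge. Highest is possession of burglary tools at $7,300. Additional: $1,400 × 20% = $280. Combined base = $7,300 + $280 = $7,580.
Net percentage adjustment: −35% +15% = −20%. $7,580 × 0.8 = $6,064.
Result $6,064 is below the minimum of $7,000; bail is set at the minimum $7,000.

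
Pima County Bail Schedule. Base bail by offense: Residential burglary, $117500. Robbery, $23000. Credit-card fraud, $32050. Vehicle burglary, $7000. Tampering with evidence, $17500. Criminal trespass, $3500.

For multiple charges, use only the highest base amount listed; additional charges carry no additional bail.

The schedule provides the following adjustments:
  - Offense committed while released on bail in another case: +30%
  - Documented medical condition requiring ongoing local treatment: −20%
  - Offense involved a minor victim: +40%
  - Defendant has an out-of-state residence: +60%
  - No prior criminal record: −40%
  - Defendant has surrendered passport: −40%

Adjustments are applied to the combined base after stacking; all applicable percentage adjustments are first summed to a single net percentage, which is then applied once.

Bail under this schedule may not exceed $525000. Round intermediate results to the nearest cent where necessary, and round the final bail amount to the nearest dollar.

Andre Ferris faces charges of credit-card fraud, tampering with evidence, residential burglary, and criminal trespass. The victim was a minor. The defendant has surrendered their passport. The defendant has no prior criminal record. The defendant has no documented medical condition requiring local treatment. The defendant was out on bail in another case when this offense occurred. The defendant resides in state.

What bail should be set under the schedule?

Base amounts from the schedule: credit-card fraud $32050; tampering with evidence $17500; residential burglary $117500; criminal trespass $3500.
Stacking rule: use the highest base only. Highest is residential burglary at $117500. Combined base = $117500.
Net percentage adjustment: +30% +40% −40% −40% = −10%. $117500 × 0.9 = $105750.
$105750 is within the $525000 maximum.

$105750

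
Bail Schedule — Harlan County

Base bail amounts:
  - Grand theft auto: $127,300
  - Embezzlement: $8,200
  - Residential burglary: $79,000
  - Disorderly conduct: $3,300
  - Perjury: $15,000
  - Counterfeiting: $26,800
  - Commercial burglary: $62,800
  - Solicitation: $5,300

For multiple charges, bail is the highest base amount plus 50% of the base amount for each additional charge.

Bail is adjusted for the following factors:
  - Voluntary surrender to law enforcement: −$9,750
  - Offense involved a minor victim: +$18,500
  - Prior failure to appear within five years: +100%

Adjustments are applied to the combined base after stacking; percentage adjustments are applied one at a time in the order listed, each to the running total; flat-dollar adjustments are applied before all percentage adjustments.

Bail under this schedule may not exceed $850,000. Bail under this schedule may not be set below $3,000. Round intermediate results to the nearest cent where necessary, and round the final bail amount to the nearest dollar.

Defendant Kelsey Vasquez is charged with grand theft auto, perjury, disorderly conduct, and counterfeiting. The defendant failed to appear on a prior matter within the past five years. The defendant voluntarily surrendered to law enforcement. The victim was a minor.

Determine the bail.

Base amounts from the schedule: grand theft auto $127,300; perjury $15,000; disorderly conduct $3,300; counterfeiting $26,800.
Stacking rule: highest base plus 50% of each additional charge. Highest is grand theft auto at $127,300. Additional: $15,000 × 50% = $7,500; $3,300 × 50% = $1,650; $26,800 × 50% = $13,400. Combined base = $127,300 + $22,550 = $149,850.
Voluntary surrender to law enforcement (−$9,750 flat): $149,850 − $9,750 = $140,100.
Offense involved a minor victim (+$18,500 flat): $140,100 + $18,500 = $158,600.
Prior failure to appear within five years (+100%): $158,600 × 2 = $317,200.
$317,200 is within the $850,000 maximum.
$317,200 is at or above the $3,000 minimum.

$317,200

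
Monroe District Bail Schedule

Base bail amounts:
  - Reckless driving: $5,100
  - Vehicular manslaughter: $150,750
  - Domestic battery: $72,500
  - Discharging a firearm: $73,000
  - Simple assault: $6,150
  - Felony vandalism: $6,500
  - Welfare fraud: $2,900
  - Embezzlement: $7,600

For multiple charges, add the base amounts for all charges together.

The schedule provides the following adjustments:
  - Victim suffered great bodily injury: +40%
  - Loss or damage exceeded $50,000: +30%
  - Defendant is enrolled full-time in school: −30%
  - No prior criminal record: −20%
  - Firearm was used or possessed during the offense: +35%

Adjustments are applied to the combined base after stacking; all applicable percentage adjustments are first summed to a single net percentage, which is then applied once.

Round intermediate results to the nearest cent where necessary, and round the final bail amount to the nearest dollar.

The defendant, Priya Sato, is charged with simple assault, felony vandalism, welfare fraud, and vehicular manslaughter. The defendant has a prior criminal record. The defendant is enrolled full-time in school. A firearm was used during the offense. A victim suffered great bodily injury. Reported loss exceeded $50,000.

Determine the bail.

Base amounts from the schedule: simple assault $6,150; felony vandalism $6,500; welfare fraud $2,900; vehicular manslaughter $150,750.
Stacking rule: sum of all bases. $6,150 + $6,500 + $2,900 + $150,750 = $166,300.
Net percentage adjustment: +40% +30% −30% +35% = +75%. $166,300 × 1.75 = $291,025.

$291,025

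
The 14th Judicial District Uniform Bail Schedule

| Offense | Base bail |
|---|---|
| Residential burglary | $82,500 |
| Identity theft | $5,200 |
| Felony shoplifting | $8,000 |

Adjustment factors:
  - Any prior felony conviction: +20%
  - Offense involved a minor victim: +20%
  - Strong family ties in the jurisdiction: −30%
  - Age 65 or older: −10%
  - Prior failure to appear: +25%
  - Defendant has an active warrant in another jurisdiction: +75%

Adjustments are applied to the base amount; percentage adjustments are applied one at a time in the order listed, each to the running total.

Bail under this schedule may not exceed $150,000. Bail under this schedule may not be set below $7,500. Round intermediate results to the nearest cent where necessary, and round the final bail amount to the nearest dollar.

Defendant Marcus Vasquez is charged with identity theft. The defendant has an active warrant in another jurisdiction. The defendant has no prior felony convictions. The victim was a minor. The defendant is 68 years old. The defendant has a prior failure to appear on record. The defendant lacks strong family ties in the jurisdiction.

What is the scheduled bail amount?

$12,285

Base amounts from the schedule: identity theft $5,200.
Single charge. Combined base = $5,200.
Offense involved a minor victim (+20%): $5,200 × 1.2 = $6,240.
Age 65 or older (−10%): $6,240 × 0.9 = $5,616.
Prior failure to appear (+25%): $5,616 × 1.25 = $7,020.
Defendant has an active warrant in another jurisdiction (+75%): $7,020 × 1.75 = $12,285.
$12,285 is within the $150,000 maximum.
$12,285 is at or above the $7,500 minimum.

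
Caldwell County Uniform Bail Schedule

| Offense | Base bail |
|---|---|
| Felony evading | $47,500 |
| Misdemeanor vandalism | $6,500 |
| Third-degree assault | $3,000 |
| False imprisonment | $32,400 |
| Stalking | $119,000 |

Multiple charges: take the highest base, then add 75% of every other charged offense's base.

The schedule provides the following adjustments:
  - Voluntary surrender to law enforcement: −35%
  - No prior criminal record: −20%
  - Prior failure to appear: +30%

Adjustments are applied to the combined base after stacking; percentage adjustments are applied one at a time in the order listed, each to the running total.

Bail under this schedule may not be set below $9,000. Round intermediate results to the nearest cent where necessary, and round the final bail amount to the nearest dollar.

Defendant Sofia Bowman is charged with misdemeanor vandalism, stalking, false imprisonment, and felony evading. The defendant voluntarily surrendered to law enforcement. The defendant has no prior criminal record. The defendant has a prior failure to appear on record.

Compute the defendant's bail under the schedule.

$124,249

Base amounts from the schedule: misdemeanor vandalism $6,500; stalking $119,000; false imprisonment $32,400; felony evading $47,500.
Stacking rule: highest base plus 75% of each additional charge. Highest is stalking at $119,000. Additional: $6,500 × 75% = $4,875; $32,400 × 75% = $24,300; $47,500 × 75% = $35,625. Combined base = $119,000 + $64,800 = $183,800.
Voluntary surrender to law enforcement (−35%): $183,800 × 0.65 = $119,470.
No prior criminal record (−20%): $119,470 × 0.8 = $95,576.
Prior failure to appear (+30%): $95,576 × 1.3 = $124,248.80.
$124,248.80 is at or above the $9,000 minimum.
Rounded to the nearest dollar: $124,249.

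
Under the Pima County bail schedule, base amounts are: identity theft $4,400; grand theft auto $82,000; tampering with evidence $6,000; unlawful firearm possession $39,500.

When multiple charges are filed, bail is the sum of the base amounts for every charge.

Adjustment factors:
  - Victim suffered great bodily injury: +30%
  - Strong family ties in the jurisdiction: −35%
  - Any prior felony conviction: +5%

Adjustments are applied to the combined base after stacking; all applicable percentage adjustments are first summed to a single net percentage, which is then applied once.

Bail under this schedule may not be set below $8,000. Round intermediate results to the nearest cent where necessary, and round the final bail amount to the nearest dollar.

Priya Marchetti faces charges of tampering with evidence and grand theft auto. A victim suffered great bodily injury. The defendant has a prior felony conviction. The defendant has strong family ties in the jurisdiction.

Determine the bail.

Base amounts from the schedule: tampering with evidence $6,000; grand theft auto $82,000.
Stacking rule: sum of all bases. $6,000 + $82,000 = $88,000.
Net percentage adjustment: +30% −35% +5% = +0%. $88,000 × 1 = $88,000.
$88,000 is at or above the $8,000 minimum.

$88,000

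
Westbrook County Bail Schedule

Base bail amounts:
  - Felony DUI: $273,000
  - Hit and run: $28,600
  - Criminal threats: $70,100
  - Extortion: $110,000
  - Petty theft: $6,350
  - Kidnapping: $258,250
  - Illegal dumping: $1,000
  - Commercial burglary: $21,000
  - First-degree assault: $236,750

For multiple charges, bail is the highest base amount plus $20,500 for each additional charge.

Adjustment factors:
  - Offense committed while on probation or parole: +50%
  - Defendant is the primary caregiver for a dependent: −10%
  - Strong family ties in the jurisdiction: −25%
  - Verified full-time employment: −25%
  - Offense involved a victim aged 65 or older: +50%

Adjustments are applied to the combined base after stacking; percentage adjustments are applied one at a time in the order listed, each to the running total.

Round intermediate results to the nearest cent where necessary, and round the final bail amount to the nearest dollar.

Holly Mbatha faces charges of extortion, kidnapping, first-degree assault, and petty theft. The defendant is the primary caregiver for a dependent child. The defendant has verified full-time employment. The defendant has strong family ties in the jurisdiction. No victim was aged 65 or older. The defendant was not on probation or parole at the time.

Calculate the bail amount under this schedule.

Base amounts from the schedule: extortion $110,000; kidnapping $258,250; first-degree assault $236,750; petty theft $6,350.
Stacking rule: highest base plus $20,500 per additional charge. Highest is kidnapping at $258,250; 3 additional charges → +$61,500. Combined base = $319,750.
Defendant is the primary caregiver for a dependent (−10%): $319,750 × 0.9 = $287,775.
Strong family ties in the jurisdiction (−25%): $287,775 × 0.75 = $215,831.25.
Verified full-time employment (−25%): $215,831.25 × 0.75 = $161,873.44.
Rounded to the nearest dollar: $161,873.

$161,873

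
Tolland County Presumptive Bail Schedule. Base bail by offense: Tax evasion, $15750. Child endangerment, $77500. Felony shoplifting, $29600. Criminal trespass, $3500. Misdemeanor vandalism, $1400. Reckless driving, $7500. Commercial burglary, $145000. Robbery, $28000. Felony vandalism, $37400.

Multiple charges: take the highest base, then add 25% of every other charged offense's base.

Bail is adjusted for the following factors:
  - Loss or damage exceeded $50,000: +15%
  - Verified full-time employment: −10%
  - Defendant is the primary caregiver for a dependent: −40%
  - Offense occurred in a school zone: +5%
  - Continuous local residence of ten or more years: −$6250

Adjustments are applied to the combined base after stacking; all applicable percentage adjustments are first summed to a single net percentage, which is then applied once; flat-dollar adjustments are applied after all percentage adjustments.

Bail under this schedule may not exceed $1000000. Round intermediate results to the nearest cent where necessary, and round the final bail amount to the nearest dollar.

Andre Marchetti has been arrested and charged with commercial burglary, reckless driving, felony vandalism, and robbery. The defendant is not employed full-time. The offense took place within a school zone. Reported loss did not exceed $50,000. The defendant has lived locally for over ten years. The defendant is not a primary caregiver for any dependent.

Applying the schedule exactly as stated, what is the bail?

Base amounts from the schedule: commercial burglary $145000; reckless driving $7500; felony vandalism $37400; robbery $28000.
Stacking rule: highest base plus 25% of each additional charge. Highest is commercial burglary at $145000. Additional: $7500 × 25% = $1875; $37400 × 25% = $9350; $28000 × 25% = $7000. Combined base = $145000 + $18225 = $163225.
Offense occurred in a school zone (+5%): $163225 × 1.05 = $171386.25.
Continuous local residence of ten or more years (−$6250 flat): $171386.25 − $6250 = $165136.25.
$165136.25 is within the $1000000 maximum.
Rounded to the nearest dollar: $165136.

$165136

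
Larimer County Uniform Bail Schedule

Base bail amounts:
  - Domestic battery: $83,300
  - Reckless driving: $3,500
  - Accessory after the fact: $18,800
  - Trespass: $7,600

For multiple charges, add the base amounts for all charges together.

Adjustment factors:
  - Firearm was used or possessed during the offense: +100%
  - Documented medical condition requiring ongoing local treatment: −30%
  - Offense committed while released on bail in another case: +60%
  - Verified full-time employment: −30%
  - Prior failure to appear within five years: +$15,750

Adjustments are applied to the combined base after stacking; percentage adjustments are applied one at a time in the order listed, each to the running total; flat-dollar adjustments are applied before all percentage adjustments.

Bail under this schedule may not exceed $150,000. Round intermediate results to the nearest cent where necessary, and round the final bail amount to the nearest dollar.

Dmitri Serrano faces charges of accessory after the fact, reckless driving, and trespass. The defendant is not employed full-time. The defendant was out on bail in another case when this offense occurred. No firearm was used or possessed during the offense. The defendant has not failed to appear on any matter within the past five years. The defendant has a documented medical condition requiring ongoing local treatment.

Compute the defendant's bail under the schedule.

Base amounts from the schedule: accessory after the fact $18,800; reckless driving $3,500; trespass $7,600.
Stacking rule: sum of all bases. $18,800 + $3,500 + $7,600 = $29,900.
Documented medical condition requiring ongoing local treatment (−30%): $29,900 × 0.7 = $20,930.
Offense committed while released on bail in another case (+60%): $20,930 × 1.6 = $33,488.
$33,488 is within the $150,000 maximum.

$33,488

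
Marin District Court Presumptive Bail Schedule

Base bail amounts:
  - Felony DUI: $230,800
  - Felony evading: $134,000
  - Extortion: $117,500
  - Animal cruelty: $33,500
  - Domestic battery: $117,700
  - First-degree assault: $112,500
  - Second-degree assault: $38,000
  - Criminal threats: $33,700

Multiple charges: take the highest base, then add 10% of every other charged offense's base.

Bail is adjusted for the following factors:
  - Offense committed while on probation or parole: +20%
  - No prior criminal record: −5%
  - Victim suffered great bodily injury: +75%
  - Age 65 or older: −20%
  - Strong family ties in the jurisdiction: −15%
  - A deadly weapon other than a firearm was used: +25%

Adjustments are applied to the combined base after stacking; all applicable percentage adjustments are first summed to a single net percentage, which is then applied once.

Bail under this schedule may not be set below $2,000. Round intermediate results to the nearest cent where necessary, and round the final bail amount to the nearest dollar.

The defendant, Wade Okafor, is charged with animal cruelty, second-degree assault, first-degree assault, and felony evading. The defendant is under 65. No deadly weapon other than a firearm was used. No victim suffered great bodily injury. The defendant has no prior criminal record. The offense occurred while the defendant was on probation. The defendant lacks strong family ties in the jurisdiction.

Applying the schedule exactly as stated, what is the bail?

Base amounts from the schedule: animal cruelty $33,500; second-degree assault $38,000; first-degree assault $112,500; felony evading $134,000.
Stacking rule: highest base plus 10% of each additional charge. Highest is felony evading at $134,000. Additional: $33,500 × 10% = $3,350; $38,000 × 10% = $3,800; $112,500 × 10% = $11,250. Combined base = $134,000 + $18,400 = $152,400.
Net percentage adjustment: +20% −5% = +15%. $152,400 × 1.15 = $175,260.
$175,260 is at or above the $2,000 minimum.

$175,260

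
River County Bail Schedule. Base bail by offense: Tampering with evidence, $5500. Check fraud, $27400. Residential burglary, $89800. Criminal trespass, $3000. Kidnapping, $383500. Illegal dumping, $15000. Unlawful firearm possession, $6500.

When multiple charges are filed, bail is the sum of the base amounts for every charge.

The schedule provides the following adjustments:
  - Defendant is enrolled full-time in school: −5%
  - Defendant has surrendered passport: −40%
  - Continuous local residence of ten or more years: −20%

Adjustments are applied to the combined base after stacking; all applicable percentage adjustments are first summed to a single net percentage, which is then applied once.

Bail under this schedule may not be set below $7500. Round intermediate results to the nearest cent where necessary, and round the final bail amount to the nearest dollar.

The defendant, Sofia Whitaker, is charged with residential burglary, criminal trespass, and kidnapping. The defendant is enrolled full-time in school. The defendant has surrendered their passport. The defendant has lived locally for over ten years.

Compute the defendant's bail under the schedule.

Base amounts from the schedule: residential burglary $89800; criminal trespass $3000; kidnapping $383500.
Stacking rule: sum of all bases. $89800 + $3000 + $383500 = $476300.
Net percentage adjustment: −5% −40% −20% = −65%. $476300 × 0.35 = $166705.
$166705 is at or above the $7500 minimum.

$166705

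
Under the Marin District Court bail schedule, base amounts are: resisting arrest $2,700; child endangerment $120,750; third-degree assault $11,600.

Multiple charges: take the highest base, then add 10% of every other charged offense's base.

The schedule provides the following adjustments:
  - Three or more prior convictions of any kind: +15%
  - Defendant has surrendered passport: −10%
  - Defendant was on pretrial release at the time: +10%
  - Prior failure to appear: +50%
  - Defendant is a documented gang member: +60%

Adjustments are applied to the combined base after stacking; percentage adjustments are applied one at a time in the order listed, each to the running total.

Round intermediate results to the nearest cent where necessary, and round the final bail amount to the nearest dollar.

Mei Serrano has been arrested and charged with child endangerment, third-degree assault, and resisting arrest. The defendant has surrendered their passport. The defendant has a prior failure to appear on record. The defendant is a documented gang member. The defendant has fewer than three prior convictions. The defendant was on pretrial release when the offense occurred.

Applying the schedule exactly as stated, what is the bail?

$290,300

Base amounts from the schedule: child endangerment $120,750; third-degree assault $11,600; resisting arrest $2,700.
Stacking rule: highest base plus 10% of each additional charge. Highest is child endangerment at $120,750. Additional: $11,600 × 10% = $1,160; $2,700 × 10% = $270. Combined base = $120,750 + $1,430 = $122,180.
Defendant has surrendered passport (−10%): $122,180 × 0.9 = $109,962.
Defendant was on pretrial release at the time (+10%): $109,962 × 1.1 = $120,958.20.
Prior failure to appear (+50%): $120,958.20 × 1.5 = $181,437.30.
Defendant is a documented gang member (+60%): $181,437.30 × 1.6 = $290,299.68.
Rounded to the nearest dollar: $290,300.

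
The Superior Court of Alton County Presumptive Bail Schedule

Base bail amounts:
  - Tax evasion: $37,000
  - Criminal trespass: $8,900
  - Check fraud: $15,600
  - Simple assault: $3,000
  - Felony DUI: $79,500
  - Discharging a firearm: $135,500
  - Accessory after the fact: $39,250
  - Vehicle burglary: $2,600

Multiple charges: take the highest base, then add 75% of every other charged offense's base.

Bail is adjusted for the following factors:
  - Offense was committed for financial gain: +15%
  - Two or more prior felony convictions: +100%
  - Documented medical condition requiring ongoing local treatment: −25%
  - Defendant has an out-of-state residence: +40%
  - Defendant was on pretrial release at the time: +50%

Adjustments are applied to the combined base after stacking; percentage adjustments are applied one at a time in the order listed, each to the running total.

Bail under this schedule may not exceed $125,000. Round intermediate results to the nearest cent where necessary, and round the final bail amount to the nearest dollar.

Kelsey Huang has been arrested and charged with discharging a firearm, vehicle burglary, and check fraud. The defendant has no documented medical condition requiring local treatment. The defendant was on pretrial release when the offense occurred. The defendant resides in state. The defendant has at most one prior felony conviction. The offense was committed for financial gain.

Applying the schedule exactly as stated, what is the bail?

$125,000

Base amounts from the schedule: discharging a firearm $135,500; vehicle burglary $2,600; check fraud $15,600.
Stacking rule: highest base plus 75% of each additional charge. Highest is discharging a firearm at $135,500. Additional: $2,600 × 75% = $1,950; $15,600 × 75% = $11,700. Combined base = $135,500 + $13,650 = $149,150.
Offense was committed for financial gain (+15%): $149,150 × 1.15 = $171,522.50.
Defendant was on pretrial release at the time (+50%): $171,522.50 × 1.5 = $257,283.75.
Result $257,283.75 exceeds the maximum of $125,000; bail is capped at $125,000.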